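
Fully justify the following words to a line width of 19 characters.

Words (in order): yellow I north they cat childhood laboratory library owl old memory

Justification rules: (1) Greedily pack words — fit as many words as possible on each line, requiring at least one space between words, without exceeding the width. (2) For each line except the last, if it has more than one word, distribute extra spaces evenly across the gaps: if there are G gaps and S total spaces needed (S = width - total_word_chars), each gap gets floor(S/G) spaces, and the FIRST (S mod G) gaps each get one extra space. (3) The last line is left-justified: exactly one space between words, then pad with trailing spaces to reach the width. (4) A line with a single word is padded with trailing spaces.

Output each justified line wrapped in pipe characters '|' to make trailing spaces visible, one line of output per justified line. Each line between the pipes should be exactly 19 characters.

Answer: |yellow I north they|
|cat       childhood|
|laboratory  library|
|owl old memory     |

Derivation:
Line 1: ['yellow', 'I', 'north', 'they'] (min_width=19, slack=0)
Line 2: ['cat', 'childhood'] (min_width=13, slack=6)
Line 3: ['laboratory', 'library'] (min_width=18, slack=1)
Line 4: ['owl', 'old', 'memory'] (min_width=14, slack=5)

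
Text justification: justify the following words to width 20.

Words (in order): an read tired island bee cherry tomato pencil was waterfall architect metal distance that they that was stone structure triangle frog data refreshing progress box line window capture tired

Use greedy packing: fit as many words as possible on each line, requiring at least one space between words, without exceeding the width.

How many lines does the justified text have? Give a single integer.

Line 1: ['an', 'read', 'tired', 'island'] (min_width=20, slack=0)
Line 2: ['bee', 'cherry', 'tomato'] (min_width=17, slack=3)
Line 3: ['pencil', 'was', 'waterfall'] (min_width=20, slack=0)
Line 4: ['architect', 'metal'] (min_width=15, slack=5)
Line 5: ['distance', 'that', 'they'] (min_width=18, slack=2)
Line 6: ['that', 'was', 'stone'] (min_width=14, slack=6)
Line 7: ['structure', 'triangle'] (min_width=18, slack=2)
Line 8: ['frog', 'data', 'refreshing'] (min_width=20, slack=0)
Line 9: ['progress', 'box', 'line'] (min_width=17, slack=3)
Line 10: ['window', 'capture', 'tired'] (min_width=20, slack=0)
Total lines: 10

Answer: 10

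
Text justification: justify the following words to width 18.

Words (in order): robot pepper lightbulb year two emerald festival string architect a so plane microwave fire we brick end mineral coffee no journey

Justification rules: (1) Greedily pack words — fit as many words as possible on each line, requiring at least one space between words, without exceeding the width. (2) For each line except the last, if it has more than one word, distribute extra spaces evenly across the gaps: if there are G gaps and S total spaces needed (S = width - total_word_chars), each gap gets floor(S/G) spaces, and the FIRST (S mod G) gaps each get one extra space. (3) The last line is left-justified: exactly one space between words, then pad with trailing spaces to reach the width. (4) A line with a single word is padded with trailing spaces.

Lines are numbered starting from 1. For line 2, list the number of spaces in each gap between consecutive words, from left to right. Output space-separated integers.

Line 1: ['robot', 'pepper'] (min_width=12, slack=6)
Line 2: ['lightbulb', 'year', 'two'] (min_width=18, slack=0)
Line 3: ['emerald', 'festival'] (min_width=16, slack=2)
Line 4: ['string', 'architect', 'a'] (min_width=18, slack=0)
Line 5: ['so', 'plane', 'microwave'] (min_width=18, slack=0)
Line 6: ['fire', 'we', 'brick', 'end'] (min_width=17, slack=1)
Line 7: ['mineral', 'coffee', 'no'] (min_width=17, slack=1)
Line 8: ['journey'] (min_width=7, slack=11)

Answer: 1 1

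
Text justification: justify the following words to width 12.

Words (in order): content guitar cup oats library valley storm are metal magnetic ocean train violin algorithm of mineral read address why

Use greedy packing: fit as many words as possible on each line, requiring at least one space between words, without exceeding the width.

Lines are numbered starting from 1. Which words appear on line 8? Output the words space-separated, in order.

Answer: violin

Derivation:
Line 1: ['content'] (min_width=7, slack=5)
Line 2: ['guitar', 'cup'] (min_width=10, slack=2)
Line 3: ['oats', 'library'] (min_width=12, slack=0)
Line 4: ['valley', 'storm'] (min_width=12, slack=0)
Line 5: ['are', 'metal'] (min_width=9, slack=3)
Line 6: ['magnetic'] (min_width=8, slack=4)
Line 7: ['ocean', 'train'] (min_width=11, slack=1)
Line 8: ['violin'] (min_width=6, slack=6)
Line 9: ['algorithm', 'of'] (min_width=12, slack=0)
Line 10: ['mineral', 'read'] (min_width=12, slack=0)
Line 11: ['address', 'why'] (min_width=11, slack=1)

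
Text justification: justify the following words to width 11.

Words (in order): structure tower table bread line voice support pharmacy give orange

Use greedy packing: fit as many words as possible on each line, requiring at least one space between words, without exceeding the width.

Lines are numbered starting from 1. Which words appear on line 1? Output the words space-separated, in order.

Line 1: ['structure'] (min_width=9, slack=2)
Line 2: ['tower', 'table'] (min_width=11, slack=0)
Line 3: ['bread', 'line'] (min_width=10, slack=1)
Line 4: ['voice'] (min_width=5, slack=6)
Line 5: ['support'] (min_width=7, slack=4)
Line 6: ['pharmacy'] (min_width=8, slack=3)
Line 7: ['give', 'orange'] (min_width=11, slack=0)

Answer: structure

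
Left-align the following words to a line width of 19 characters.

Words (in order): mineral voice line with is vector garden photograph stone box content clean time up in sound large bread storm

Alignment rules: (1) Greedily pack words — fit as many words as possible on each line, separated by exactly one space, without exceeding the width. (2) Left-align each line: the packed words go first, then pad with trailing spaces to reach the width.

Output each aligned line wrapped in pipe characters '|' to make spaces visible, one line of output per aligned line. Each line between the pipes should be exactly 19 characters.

Answer: |mineral voice line |
|with is vector     |
|garden photograph  |
|stone box content  |
|clean time up in   |
|sound large bread  |
|storm              |

Derivation:
Line 1: ['mineral', 'voice', 'line'] (min_width=18, slack=1)
Line 2: ['with', 'is', 'vector'] (min_width=14, slack=5)
Line 3: ['garden', 'photograph'] (min_width=17, slack=2)
Line 4: ['stone', 'box', 'content'] (min_width=17, slack=2)
Line 5: ['clean', 'time', 'up', 'in'] (min_width=16, slack=3)
Line 6: ['sound', 'large', 'bread'] (min_width=17, slack=2)
Line 7: ['storm'] (min_width=5, slack=14)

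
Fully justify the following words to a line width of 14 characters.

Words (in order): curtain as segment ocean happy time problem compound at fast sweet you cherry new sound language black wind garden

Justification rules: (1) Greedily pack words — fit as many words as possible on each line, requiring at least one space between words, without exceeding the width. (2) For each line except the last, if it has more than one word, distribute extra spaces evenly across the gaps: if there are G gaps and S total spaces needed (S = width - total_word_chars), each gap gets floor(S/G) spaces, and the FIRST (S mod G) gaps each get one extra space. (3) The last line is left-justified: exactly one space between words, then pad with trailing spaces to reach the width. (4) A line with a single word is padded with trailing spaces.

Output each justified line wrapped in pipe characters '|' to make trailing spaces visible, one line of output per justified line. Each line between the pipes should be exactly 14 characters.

Line 1: ['curtain', 'as'] (min_width=10, slack=4)
Line 2: ['segment', 'ocean'] (min_width=13, slack=1)
Line 3: ['happy', 'time'] (min_width=10, slack=4)
Line 4: ['problem'] (min_width=7, slack=7)
Line 5: ['compound', 'at'] (min_width=11, slack=3)
Line 6: ['fast', 'sweet', 'you'] (min_width=14, slack=0)
Line 7: ['cherry', 'new'] (min_width=10, slack=4)
Line 8: ['sound', 'language'] (min_width=14, slack=0)
Line 9: ['black', 'wind'] (min_width=10, slack=4)
Line 10: ['garden'] (min_width=6, slack=8)

Answer: |curtain     as|
|segment  ocean|
|happy     time|
|problem       |
|compound    at|
|fast sweet you|
|cherry     new|
|sound language|
|black     wind|
|garden        |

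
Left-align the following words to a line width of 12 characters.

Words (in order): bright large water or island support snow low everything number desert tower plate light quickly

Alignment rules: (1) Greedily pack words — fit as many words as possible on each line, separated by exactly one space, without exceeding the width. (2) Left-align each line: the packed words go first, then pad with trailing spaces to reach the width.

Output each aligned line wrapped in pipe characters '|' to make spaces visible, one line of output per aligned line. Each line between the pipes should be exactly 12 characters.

Line 1: ['bright', 'large'] (min_width=12, slack=0)
Line 2: ['water', 'or'] (min_width=8, slack=4)
Line 3: ['island'] (min_width=6, slack=6)
Line 4: ['support', 'snow'] (min_width=12, slack=0)
Line 5: ['low'] (min_width=3, slack=9)
Line 6: ['everything'] (min_width=10, slack=2)
Line 7: ['number'] (min_width=6, slack=6)
Line 8: ['desert', 'tower'] (min_width=12, slack=0)
Line 9: ['plate', 'light'] (min_width=11, slack=1)
Line 10: ['quickly'] (min_width=7, slack=5)

Answer: |bright large|
|water or    |
|island      |
|support snow|
|low         |
|everything  |
|number      |
|desert tower|
|plate light |
|quickly     |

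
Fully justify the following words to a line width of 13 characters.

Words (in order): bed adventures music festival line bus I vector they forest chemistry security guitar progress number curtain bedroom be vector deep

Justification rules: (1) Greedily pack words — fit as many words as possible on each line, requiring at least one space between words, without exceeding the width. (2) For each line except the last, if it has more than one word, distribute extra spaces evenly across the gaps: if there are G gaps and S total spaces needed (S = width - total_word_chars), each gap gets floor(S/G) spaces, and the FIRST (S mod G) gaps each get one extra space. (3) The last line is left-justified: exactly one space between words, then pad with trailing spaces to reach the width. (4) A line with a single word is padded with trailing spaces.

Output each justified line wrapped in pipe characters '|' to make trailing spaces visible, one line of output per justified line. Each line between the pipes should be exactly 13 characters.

Answer: |bed          |
|adventures   |
|music        |
|festival line|
|bus  I vector|
|they   forest|
|chemistry    |
|security     |
|guitar       |
|progress     |
|number       |
|curtain      |
|bedroom    be|
|vector deep  |

Derivation:
Line 1: ['bed'] (min_width=3, slack=10)
Line 2: ['adventures'] (min_width=10, slack=3)
Line 3: ['music'] (min_width=5, slack=8)
Line 4: ['festival', 'line'] (min_width=13, slack=0)
Line 5: ['bus', 'I', 'vector'] (min_width=12, slack=1)
Line 6: ['they', 'forest'] (min_width=11, slack=2)
Line 7: ['chemistry'] (min_width=9, slack=4)
Line 8: ['security'] (min_width=8, slack=5)
Line 9: ['guitar'] (min_width=6, slack=7)
Line 10: ['progress'] (min_width=8, slack=5)
Line 11: ['number'] (min_width=6, slack=7)
Line 12: ['curtain'] (min_width=7, slack=6)
Line 13: ['bedroom', 'be'] (min_width=10, slack=3)
Line 14: ['vector', 'deep'] (min_width=11, slack=2)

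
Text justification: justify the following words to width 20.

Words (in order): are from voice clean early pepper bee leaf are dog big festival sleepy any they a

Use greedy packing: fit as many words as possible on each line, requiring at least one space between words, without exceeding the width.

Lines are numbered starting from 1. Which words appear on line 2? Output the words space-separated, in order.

Line 1: ['are', 'from', 'voice', 'clean'] (min_width=20, slack=0)
Line 2: ['early', 'pepper', 'bee'] (min_width=16, slack=4)
Line 3: ['leaf', 'are', 'dog', 'big'] (min_width=16, slack=4)
Line 4: ['festival', 'sleepy', 'any'] (min_width=19, slack=1)
Line 5: ['they', 'a'] (min_width=6, slack=14)

Answer: early pepper bee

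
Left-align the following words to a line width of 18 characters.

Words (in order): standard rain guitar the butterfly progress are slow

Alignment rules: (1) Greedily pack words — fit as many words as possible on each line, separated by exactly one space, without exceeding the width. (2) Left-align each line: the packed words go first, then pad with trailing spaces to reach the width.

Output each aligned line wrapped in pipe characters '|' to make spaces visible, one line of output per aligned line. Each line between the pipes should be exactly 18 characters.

Answer: |standard rain     |
|guitar the        |
|butterfly progress|
|are slow          |

Derivation:
Line 1: ['standard', 'rain'] (min_width=13, slack=5)
Line 2: ['guitar', 'the'] (min_width=10, slack=8)
Line 3: ['butterfly', 'progress'] (min_width=18, slack=0)
Line 4: ['are', 'slow'] (min_width=8, slack=10)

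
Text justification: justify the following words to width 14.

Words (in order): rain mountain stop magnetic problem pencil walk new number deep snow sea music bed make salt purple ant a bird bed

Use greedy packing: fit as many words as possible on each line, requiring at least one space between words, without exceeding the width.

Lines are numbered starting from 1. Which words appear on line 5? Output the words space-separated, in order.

Line 1: ['rain', 'mountain'] (min_width=13, slack=1)
Line 2: ['stop', 'magnetic'] (min_width=13, slack=1)
Line 3: ['problem', 'pencil'] (min_width=14, slack=0)
Line 4: ['walk', 'new'] (min_width=8, slack=6)
Line 5: ['number', 'deep'] (min_width=11, slack=3)
Line 6: ['snow', 'sea', 'music'] (min_width=14, slack=0)
Line 7: ['bed', 'make', 'salt'] (min_width=13, slack=1)
Line 8: ['purple', 'ant', 'a'] (min_width=12, slack=2)
Line 9: ['bird', 'bed'] (min_width=8, slack=6)

Answer: number deep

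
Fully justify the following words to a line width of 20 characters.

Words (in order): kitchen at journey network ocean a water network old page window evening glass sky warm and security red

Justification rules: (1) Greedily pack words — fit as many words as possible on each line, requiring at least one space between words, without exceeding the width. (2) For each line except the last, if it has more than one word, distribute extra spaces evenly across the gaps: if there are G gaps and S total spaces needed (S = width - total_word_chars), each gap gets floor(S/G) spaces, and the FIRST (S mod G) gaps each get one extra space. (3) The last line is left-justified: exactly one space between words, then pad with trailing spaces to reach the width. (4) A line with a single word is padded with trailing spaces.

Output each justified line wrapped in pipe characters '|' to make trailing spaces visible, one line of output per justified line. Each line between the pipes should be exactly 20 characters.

Answer: |kitchen  at  journey|
|network    ocean   a|
|water   network  old|
|page  window evening|
|glass  sky  warm and|
|security red        |

Derivation:
Line 1: ['kitchen', 'at', 'journey'] (min_width=18, slack=2)
Line 2: ['network', 'ocean', 'a'] (min_width=15, slack=5)
Line 3: ['water', 'network', 'old'] (min_width=17, slack=3)
Line 4: ['page', 'window', 'evening'] (min_width=19, slack=1)
Line 5: ['glass', 'sky', 'warm', 'and'] (min_width=18, slack=2)
Line 6: ['security', 'red'] (min_width=12, slack=8)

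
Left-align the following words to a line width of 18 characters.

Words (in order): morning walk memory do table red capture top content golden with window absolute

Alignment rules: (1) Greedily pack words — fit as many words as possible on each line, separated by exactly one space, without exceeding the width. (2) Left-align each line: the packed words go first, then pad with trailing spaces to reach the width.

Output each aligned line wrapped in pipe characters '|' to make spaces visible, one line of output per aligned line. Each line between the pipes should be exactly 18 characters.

Answer: |morning walk      |
|memory do table   |
|red capture top   |
|content golden    |
|with window       |
|absolute          |

Derivation:
Line 1: ['morning', 'walk'] (min_width=12, slack=6)
Line 2: ['memory', 'do', 'table'] (min_width=15, slack=3)
Line 3: ['red', 'capture', 'top'] (min_width=15, slack=3)
Line 4: ['content', 'golden'] (min_width=14, slack=4)
Line 5: ['with', 'window'] (min_width=11, slack=7)
Line 6: ['absolute'] (min_width=8, slack=10)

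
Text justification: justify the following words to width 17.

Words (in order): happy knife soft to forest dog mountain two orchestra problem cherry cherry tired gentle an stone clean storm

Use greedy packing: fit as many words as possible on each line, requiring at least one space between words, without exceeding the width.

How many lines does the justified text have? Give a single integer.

Line 1: ['happy', 'knife', 'soft'] (min_width=16, slack=1)
Line 2: ['to', 'forest', 'dog'] (min_width=13, slack=4)
Line 3: ['mountain', 'two'] (min_width=12, slack=5)
Line 4: ['orchestra', 'problem'] (min_width=17, slack=0)
Line 5: ['cherry', 'cherry'] (min_width=13, slack=4)
Line 6: ['tired', 'gentle', 'an'] (min_width=15, slack=2)
Line 7: ['stone', 'clean', 'storm'] (min_width=17, slack=0)
Total lines: 7

Answer: 7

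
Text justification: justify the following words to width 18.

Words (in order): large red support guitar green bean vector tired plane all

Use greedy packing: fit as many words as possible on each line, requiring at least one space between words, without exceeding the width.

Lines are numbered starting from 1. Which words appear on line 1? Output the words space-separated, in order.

Answer: large red support

Derivation:
Line 1: ['large', 'red', 'support'] (min_width=17, slack=1)
Line 2: ['guitar', 'green', 'bean'] (min_width=17, slack=1)
Line 3: ['vector', 'tired', 'plane'] (min_width=18, slack=0)
Line 4: ['all'] (min_width=3, slack=15)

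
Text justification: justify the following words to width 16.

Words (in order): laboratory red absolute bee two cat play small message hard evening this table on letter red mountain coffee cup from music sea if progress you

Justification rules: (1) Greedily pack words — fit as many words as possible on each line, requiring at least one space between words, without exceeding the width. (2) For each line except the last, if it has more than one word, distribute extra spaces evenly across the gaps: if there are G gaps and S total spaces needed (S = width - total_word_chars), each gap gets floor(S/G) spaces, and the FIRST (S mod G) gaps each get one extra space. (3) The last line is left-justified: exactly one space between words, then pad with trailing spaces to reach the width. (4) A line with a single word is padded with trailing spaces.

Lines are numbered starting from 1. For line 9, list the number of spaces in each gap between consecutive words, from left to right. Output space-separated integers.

Line 1: ['laboratory', 'red'] (min_width=14, slack=2)
Line 2: ['absolute', 'bee', 'two'] (min_width=16, slack=0)
Line 3: ['cat', 'play', 'small'] (min_width=14, slack=2)
Line 4: ['message', 'hard'] (min_width=12, slack=4)
Line 5: ['evening', 'this'] (min_width=12, slack=4)
Line 6: ['table', 'on', 'letter'] (min_width=15, slack=1)
Line 7: ['red', 'mountain'] (min_width=12, slack=4)
Line 8: ['coffee', 'cup', 'from'] (min_width=15, slack=1)
Line 9: ['music', 'sea', 'if'] (min_width=12, slack=4)
Line 10: ['progress', 'you'] (min_width=12, slack=4)

Answer: 3 3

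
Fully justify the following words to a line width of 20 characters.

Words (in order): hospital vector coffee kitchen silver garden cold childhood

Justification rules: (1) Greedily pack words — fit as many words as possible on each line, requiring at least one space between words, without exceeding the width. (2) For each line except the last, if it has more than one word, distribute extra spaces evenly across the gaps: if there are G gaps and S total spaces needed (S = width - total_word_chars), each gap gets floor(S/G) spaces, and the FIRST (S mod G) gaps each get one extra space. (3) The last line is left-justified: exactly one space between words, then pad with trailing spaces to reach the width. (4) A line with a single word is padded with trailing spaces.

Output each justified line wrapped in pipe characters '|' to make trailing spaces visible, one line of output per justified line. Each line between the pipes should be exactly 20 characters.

Answer: |hospital      vector|
|coffee       kitchen|
|silver  garden  cold|
|childhood           |

Derivation:
Line 1: ['hospital', 'vector'] (min_width=15, slack=5)
Line 2: ['coffee', 'kitchen'] (min_width=14, slack=6)
Line 3: ['silver', 'garden', 'cold'] (min_width=18, slack=2)
Line 4: ['childhood'] (min_width=9, slack=11)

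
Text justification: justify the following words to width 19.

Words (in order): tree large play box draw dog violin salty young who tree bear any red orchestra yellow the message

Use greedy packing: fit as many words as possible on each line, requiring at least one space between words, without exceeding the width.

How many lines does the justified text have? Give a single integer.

Answer: 6

Derivation:
Line 1: ['tree', 'large', 'play', 'box'] (min_width=19, slack=0)
Line 2: ['draw', 'dog', 'violin'] (min_width=15, slack=4)
Line 3: ['salty', 'young', 'who'] (min_width=15, slack=4)
Line 4: ['tree', 'bear', 'any', 'red'] (min_width=17, slack=2)
Line 5: ['orchestra', 'yellow'] (min_width=16, slack=3)
Line 6: ['the', 'message'] (min_width=11, slack=8)
Total lines: 6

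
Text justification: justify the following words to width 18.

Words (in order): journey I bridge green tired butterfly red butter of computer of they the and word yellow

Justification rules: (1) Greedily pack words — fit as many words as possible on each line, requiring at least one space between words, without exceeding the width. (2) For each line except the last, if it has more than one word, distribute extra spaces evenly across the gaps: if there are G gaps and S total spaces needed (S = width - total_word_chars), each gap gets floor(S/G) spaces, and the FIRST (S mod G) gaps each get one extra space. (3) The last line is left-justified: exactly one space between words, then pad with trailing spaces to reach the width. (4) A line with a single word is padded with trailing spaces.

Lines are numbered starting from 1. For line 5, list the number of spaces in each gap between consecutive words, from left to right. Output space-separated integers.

Answer: 2 2 2

Derivation:
Line 1: ['journey', 'I', 'bridge'] (min_width=16, slack=2)
Line 2: ['green', 'tired'] (min_width=11, slack=7)
Line 3: ['butterfly', 'red'] (min_width=13, slack=5)
Line 4: ['butter', 'of', 'computer'] (min_width=18, slack=0)
Line 5: ['of', 'they', 'the', 'and'] (min_width=15, slack=3)
Line 6: ['word', 'yellow'] (min_width=11, slack=7)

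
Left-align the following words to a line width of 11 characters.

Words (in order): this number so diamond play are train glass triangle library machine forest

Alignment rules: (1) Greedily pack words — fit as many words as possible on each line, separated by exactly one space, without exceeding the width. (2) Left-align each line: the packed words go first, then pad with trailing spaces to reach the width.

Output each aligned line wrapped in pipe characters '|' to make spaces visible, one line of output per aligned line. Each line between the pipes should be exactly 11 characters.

Line 1: ['this', 'number'] (min_width=11, slack=0)
Line 2: ['so', 'diamond'] (min_width=10, slack=1)
Line 3: ['play', 'are'] (min_width=8, slack=3)
Line 4: ['train', 'glass'] (min_width=11, slack=0)
Line 5: ['triangle'] (min_width=8, slack=3)
Line 6: ['library'] (min_width=7, slack=4)
Line 7: ['machine'] (min_width=7, slack=4)
Line 8: ['forest'] (min_width=6, slack=5)

Answer: |this number|
|so diamond |
|play are   |
|train glass|
|triangle   |
|library    |
|machine    |
|forest     |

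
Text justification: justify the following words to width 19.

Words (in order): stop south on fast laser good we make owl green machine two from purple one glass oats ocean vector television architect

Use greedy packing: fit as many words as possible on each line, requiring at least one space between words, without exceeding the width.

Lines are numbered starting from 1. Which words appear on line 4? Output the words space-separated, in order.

Answer: two from purple one

Derivation:
Line 1: ['stop', 'south', 'on', 'fast'] (min_width=18, slack=1)
Line 2: ['laser', 'good', 'we', 'make'] (min_width=18, slack=1)
Line 3: ['owl', 'green', 'machine'] (min_width=17, slack=2)
Line 4: ['two', 'from', 'purple', 'one'] (min_width=19, slack=0)
Line 5: ['glass', 'oats', 'ocean'] (min_width=16, slack=3)
Line 6: ['vector', 'television'] (min_width=17, slack=2)
Line 7: ['architect'] (min_width=9, slack=10)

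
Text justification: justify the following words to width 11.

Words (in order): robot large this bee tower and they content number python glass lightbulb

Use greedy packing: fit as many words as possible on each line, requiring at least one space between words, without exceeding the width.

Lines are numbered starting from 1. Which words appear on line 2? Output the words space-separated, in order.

Line 1: ['robot', 'large'] (min_width=11, slack=0)
Line 2: ['this', 'bee'] (min_width=8, slack=3)
Line 3: ['tower', 'and'] (min_width=9, slack=2)
Line 4: ['they'] (min_width=4, slack=7)
Line 5: ['content'] (min_width=7, slack=4)
Line 6: ['number'] (min_width=6, slack=5)
Line 7: ['python'] (min_width=6, slack=5)
Line 8: ['glass'] (min_width=5, slack=6)
Line 9: ['lightbulb'] (min_width=9, slack=2)

Answer: this bee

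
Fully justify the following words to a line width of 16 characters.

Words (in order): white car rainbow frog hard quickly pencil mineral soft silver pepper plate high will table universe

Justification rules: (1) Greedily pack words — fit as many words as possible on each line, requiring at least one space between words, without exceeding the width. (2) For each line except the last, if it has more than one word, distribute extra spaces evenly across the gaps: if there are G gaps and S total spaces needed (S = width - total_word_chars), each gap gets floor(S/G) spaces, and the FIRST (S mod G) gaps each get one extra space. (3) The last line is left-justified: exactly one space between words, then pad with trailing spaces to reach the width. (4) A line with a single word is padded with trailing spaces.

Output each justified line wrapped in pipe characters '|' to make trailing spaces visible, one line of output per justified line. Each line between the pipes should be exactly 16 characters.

Line 1: ['white', 'car'] (min_width=9, slack=7)
Line 2: ['rainbow', 'frog'] (min_width=12, slack=4)
Line 3: ['hard', 'quickly'] (min_width=12, slack=4)
Line 4: ['pencil', 'mineral'] (min_width=14, slack=2)
Line 5: ['soft', 'silver'] (min_width=11, slack=5)
Line 6: ['pepper', 'plate'] (min_width=12, slack=4)
Line 7: ['high', 'will', 'table'] (min_width=15, slack=1)
Line 8: ['universe'] (min_width=8, slack=8)

Answer: |white        car|
|rainbow     frog|
|hard     quickly|
|pencil   mineral|
|soft      silver|
|pepper     plate|
|high  will table|
|universe        |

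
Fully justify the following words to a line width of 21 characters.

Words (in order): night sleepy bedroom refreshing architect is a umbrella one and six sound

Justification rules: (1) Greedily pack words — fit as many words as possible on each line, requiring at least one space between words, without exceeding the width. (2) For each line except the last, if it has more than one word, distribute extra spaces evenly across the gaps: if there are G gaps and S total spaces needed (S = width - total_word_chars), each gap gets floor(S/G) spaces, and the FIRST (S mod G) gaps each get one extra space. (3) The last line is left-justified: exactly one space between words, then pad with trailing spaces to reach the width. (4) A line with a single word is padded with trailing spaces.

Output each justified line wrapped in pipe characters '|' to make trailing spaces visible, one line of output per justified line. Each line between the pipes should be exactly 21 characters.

Line 1: ['night', 'sleepy', 'bedroom'] (min_width=20, slack=1)
Line 2: ['refreshing', 'architect'] (min_width=20, slack=1)
Line 3: ['is', 'a', 'umbrella', 'one', 'and'] (min_width=21, slack=0)
Line 4: ['six', 'sound'] (min_width=9, slack=12)

Answer: |night  sleepy bedroom|
|refreshing  architect|
|is a umbrella one and|
|six sound            |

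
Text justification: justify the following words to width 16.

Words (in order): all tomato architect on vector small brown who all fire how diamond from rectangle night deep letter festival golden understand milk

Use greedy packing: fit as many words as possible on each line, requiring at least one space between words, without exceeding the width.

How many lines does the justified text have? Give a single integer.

Answer: 10

Derivation:
Line 1: ['all', 'tomato'] (min_width=10, slack=6)
Line 2: ['architect', 'on'] (min_width=12, slack=4)
Line 3: ['vector', 'small'] (min_width=12, slack=4)
Line 4: ['brown', 'who', 'all'] (min_width=13, slack=3)
Line 5: ['fire', 'how', 'diamond'] (min_width=16, slack=0)
Line 6: ['from', 'rectangle'] (min_width=14, slack=2)
Line 7: ['night', 'deep'] (min_width=10, slack=6)
Line 8: ['letter', 'festival'] (min_width=15, slack=1)
Line 9: ['golden'] (min_width=6, slack=10)
Line 10: ['understand', 'milk'] (min_width=15, slack=1)
Total lines: 10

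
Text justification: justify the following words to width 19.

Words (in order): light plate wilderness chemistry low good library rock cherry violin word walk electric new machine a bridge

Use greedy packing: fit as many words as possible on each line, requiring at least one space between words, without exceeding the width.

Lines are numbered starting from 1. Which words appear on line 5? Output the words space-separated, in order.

Answer: violin word walk

Derivation:
Line 1: ['light', 'plate'] (min_width=11, slack=8)
Line 2: ['wilderness'] (min_width=10, slack=9)
Line 3: ['chemistry', 'low', 'good'] (min_width=18, slack=1)
Line 4: ['library', 'rock', 'cherry'] (min_width=19, slack=0)
Line 5: ['violin', 'word', 'walk'] (min_width=16, slack=3)
Line 6: ['electric', 'new'] (min_width=12, slack=7)
Line 7: ['machine', 'a', 'bridge'] (min_width=16, slack=3)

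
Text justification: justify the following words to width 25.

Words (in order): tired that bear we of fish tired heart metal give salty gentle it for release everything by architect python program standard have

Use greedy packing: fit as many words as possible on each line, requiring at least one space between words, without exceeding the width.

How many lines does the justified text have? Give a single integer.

Answer: 6

Derivation:
Line 1: ['tired', 'that', 'bear', 'we', 'of'] (min_width=21, slack=4)
Line 2: ['fish', 'tired', 'heart', 'metal'] (min_width=22, slack=3)
Line 3: ['give', 'salty', 'gentle', 'it', 'for'] (min_width=24, slack=1)
Line 4: ['release', 'everything', 'by'] (min_width=21, slack=4)
Line 5: ['architect', 'python', 'program'] (min_width=24, slack=1)
Line 6: ['standard', 'have'] (min_width=13, slack=12)
Total lines: 6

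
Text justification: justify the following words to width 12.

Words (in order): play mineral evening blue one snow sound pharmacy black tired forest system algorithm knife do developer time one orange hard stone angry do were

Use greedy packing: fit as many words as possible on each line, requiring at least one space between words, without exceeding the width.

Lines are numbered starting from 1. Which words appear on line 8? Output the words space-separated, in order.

Line 1: ['play', 'mineral'] (min_width=12, slack=0)
Line 2: ['evening', 'blue'] (min_width=12, slack=0)
Line 3: ['one', 'snow'] (min_width=8, slack=4)
Line 4: ['sound'] (min_width=5, slack=7)
Line 5: ['pharmacy'] (min_width=8, slack=4)
Line 6: ['black', 'tired'] (min_width=11, slack=1)
Line 7: ['forest'] (min_width=6, slack=6)
Line 8: ['system'] (min_width=6, slack=6)
Line 9: ['algorithm'] (min_width=9, slack=3)
Line 10: ['knife', 'do'] (min_width=8, slack=4)
Line 11: ['developer'] (min_width=9, slack=3)
Line 12: ['time', 'one'] (min_width=8, slack=4)
Line 13: ['orange', 'hard'] (min_width=11, slack=1)
Line 14: ['stone', 'angry'] (min_width=11, slack=1)
Line 15: ['do', 'were'] (min_width=7, slack=5)

Answer: system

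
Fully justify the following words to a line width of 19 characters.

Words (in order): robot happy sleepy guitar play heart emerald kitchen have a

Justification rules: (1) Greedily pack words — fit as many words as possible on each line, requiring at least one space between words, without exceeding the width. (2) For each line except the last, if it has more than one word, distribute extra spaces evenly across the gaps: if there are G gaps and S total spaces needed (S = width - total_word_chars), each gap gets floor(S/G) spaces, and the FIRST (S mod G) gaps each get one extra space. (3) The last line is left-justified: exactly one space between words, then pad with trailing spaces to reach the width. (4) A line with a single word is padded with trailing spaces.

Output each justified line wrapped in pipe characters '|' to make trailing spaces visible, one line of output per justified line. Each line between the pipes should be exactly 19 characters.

Line 1: ['robot', 'happy', 'sleepy'] (min_width=18, slack=1)
Line 2: ['guitar', 'play', 'heart'] (min_width=17, slack=2)
Line 3: ['emerald', 'kitchen'] (min_width=15, slack=4)
Line 4: ['have', 'a'] (min_width=6, slack=13)

Answer: |robot  happy sleepy|
|guitar  play  heart|
|emerald     kitchen|
|have a             |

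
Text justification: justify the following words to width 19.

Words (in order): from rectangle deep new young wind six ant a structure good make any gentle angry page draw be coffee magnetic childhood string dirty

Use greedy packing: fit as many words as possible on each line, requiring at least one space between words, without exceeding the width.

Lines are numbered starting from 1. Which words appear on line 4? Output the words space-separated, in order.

Line 1: ['from', 'rectangle', 'deep'] (min_width=19, slack=0)
Line 2: ['new', 'young', 'wind', 'six'] (min_width=18, slack=1)
Line 3: ['ant', 'a', 'structure'] (min_width=15, slack=4)
Line 4: ['good', 'make', 'any'] (min_width=13, slack=6)
Line 5: ['gentle', 'angry', 'page'] (min_width=17, slack=2)
Line 6: ['draw', 'be', 'coffee'] (min_width=14, slack=5)
Line 7: ['magnetic', 'childhood'] (min_width=18, slack=1)
Line 8: ['string', 'dirty'] (min_width=12, slack=7)

Answer: good make any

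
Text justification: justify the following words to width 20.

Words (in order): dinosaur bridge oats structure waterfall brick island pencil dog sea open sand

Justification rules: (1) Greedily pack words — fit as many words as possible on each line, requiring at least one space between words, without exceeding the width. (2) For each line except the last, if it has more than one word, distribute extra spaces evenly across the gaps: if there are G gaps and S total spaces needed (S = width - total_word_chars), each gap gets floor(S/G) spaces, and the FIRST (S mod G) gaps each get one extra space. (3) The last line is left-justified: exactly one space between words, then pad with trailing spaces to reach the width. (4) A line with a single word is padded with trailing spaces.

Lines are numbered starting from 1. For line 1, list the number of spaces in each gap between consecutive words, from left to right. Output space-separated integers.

Line 1: ['dinosaur', 'bridge', 'oats'] (min_width=20, slack=0)
Line 2: ['structure', 'waterfall'] (min_width=19, slack=1)
Line 3: ['brick', 'island', 'pencil'] (min_width=19, slack=1)
Line 4: ['dog', 'sea', 'open', 'sand'] (min_width=17, slack=3)

Answer: 1 1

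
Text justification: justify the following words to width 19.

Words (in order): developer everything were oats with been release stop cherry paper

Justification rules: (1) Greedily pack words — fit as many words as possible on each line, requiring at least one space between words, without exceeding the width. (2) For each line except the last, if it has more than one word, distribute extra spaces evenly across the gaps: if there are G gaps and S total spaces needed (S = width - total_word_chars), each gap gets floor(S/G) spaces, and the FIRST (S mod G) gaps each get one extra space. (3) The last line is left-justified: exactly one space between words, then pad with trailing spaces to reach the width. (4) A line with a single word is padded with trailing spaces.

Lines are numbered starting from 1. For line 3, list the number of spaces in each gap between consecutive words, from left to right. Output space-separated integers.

Answer: 4 3

Derivation:
Line 1: ['developer'] (min_width=9, slack=10)
Line 2: ['everything', 'were'] (min_width=15, slack=4)
Line 3: ['oats', 'with', 'been'] (min_width=14, slack=5)
Line 4: ['release', 'stop', 'cherry'] (min_width=19, slack=0)
Line 5: ['paper'] (min_width=5, slack=14)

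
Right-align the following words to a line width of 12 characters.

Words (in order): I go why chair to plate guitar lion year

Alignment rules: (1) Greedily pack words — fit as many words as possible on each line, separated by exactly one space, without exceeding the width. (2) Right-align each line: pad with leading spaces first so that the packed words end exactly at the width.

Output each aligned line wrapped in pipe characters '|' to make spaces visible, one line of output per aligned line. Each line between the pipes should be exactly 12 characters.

Line 1: ['I', 'go', 'why'] (min_width=8, slack=4)
Line 2: ['chair', 'to'] (min_width=8, slack=4)
Line 3: ['plate', 'guitar'] (min_width=12, slack=0)
Line 4: ['lion', 'year'] (min_width=9, slack=3)

Answer: |    I go why|
|    chair to|
|plate guitar|
|   lion year|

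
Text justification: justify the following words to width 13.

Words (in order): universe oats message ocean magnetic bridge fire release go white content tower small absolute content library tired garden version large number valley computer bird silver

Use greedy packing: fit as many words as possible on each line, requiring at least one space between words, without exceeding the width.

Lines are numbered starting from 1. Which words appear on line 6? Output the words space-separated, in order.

Line 1: ['universe', 'oats'] (min_width=13, slack=0)
Line 2: ['message', 'ocean'] (min_width=13, slack=0)
Line 3: ['magnetic'] (min_width=8, slack=5)
Line 4: ['bridge', 'fire'] (min_width=11, slack=2)
Line 5: ['release', 'go'] (min_width=10, slack=3)
Line 6: ['white', 'content'] (min_width=13, slack=0)
Line 7: ['tower', 'small'] (min_width=11, slack=2)
Line 8: ['absolute'] (min_width=8, slack=5)
Line 9: ['content'] (min_width=7, slack=6)
Line 10: ['library', 'tired'] (min_width=13, slack=0)
Line 11: ['garden'] (min_width=6, slack=7)
Line 12: ['version', 'large'] (min_width=13, slack=0)
Line 13: ['number', 'valley'] (min_width=13, slack=0)
Line 14: ['computer', 'bird'] (min_width=13, slack=0)
Line 15: ['silver'] (min_width=6, slack=7)

Answer: white content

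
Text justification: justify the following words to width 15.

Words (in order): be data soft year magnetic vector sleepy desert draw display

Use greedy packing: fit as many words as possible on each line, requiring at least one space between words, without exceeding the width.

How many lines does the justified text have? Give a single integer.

Answer: 5

Derivation:
Line 1: ['be', 'data', 'soft'] (min_width=12, slack=3)
Line 2: ['year', 'magnetic'] (min_width=13, slack=2)
Line 3: ['vector', 'sleepy'] (min_width=13, slack=2)
Line 4: ['desert', 'draw'] (min_width=11, slack=4)
Line 5: ['display'] (min_width=7, slack=8)
Total lines: 5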